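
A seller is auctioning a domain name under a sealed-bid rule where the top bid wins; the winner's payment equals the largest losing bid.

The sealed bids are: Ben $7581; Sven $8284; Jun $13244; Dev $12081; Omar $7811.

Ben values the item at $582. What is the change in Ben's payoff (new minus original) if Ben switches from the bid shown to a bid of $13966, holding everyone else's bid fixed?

The highest bid among the other bidders is $13244; Ben's bid doesn't change that.
Original bid $7581: Ben is not highest (top rival bid is $13244); payoff $0.
Alternative bid $13966: Ben is highest, pays the top rival bid $13244; payoff $582 − $13244 = −$12662.
Change in payoff = −$12662 − ($0) = −$12662.

−$12662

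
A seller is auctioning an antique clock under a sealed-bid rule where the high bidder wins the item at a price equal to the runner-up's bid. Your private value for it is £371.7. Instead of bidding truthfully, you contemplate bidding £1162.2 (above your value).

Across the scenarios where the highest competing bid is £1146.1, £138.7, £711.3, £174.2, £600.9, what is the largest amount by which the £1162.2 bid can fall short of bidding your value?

£774.4

£1146.1: truthful gives £0, deviation gives −£774.4 → loss £774.4.
£138.7: same outcome either way → loss £0.
£711.3: truthful gives £0, deviation gives −£339.6 → loss £339.6.
£174.2: same outcome either way → loss £0.
£600.9: truthful gives £0, deviation gives −£229.2 → loss £229.2.
Maximum loss: £774.4.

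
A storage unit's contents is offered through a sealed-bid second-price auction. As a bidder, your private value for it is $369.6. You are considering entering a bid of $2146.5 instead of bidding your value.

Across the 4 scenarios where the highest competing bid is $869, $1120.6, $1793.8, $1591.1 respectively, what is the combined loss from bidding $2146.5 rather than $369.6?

The deviation costs you only when the competing bid falls strictly between $369.6 and $2146.5; elsewhere both bids give the same outcome.
$869: truthful payoff $0, deviation payoff −$499.4 → loss $499.4.
$1120.6: truthful payoff $0, deviation payoff −$751 → loss $751.
$1793.8: truthful payoff $0, deviation payoff −$1424.2 → loss $1424.2.
$1591.1: truthful payoff $0, deviation payoff −$1221.5 → loss $1221.5.
Total loss = $499.4 + $751 + $1424.2 + $1221.5 = $3896.1.
Because the price is fixed by the runner-up's bid, deviating from your value can only change a good outcome into a bad one — never the reverse.

$3896.1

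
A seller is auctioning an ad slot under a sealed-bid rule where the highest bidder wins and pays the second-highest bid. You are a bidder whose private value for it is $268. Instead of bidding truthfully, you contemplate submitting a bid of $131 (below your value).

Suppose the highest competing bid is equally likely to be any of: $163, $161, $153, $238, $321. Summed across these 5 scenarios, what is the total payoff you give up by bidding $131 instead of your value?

The deviation costs you only when the competing bid falls strictly between $131 and $268; elsewhere both bids give the same outcome.
$163: truthful payoff $105, deviation payoff $0 → loss $105.
$161: truthful payoff $107, deviation payoff $0 → loss $107.
$153: truthful payoff $115, deviation payoff $0 → loss $115.
$238: truthful payoff $30, deviation payoff $0 → loss $30.
$321: outcomes coincide → loss $0.
Total loss = $105 + $107 + $115 + $30 = $357.
Truthful bidding weakly dominates here: raising your bid can only win items priced above your value, and lowering it can only forfeit items priced below.

$357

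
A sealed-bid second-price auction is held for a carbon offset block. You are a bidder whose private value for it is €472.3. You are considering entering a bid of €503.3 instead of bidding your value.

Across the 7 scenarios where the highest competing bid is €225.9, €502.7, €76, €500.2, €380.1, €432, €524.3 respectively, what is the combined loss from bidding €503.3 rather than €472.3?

The deviation costs you only when the competing bid falls strictly between €472.3 and €503.3; elsewhere both bids give the same outcome.
€225.9: outcomes coincide → loss €0.
€502.7: truthful payoff €0, deviation payoff −€30.4 → loss €30.4.
€76: outcomes coincide → loss €0.
€500.2: truthful payoff €0, deviation payoff −€27.9 → loss €27.9.
€380.1: outcomes coincide → loss €0.
€432: outcomes coincide → loss €0.
€524.3: outcomes coincide → loss €0.
Total loss = €30.4 + €27.9 = €58.3.
In a second-price auction your bid sets only whether you win, not what you pay, so bidding your true value is weakly dominant.

€58.3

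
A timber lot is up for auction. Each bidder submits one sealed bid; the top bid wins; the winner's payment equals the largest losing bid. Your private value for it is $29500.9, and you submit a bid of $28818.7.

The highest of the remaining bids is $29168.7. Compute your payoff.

Your bid $28818.7 is below the highest competing bid $29168.7, so you lose.
A losing bidder pays nothing and receives nothing: payoff = $0.

$0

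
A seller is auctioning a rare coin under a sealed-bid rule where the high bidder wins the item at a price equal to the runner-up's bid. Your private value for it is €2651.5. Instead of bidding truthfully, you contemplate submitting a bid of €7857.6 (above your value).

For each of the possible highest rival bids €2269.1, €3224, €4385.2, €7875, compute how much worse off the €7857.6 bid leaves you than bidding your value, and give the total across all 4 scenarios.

€2306.2

The deviation costs you only when the competing bid falls strictly between €2651.5 and €7857.6; elsewhere both bids give the same outcome.
€2269.1: outcomes coincide → loss €0.
€3224: truthful payoff €0, deviation payoff −€572.5 → loss €572.5.
€4385.2: truthful payoff €0, deviation payoff −€1733.7 → loss €1733.7.
€7875: outcomes coincide → loss €0.
Total loss = €572.5 + €1733.7 = €2306.2.
In a second-price auction your bid sets only whether you win, not what you pay, so bidding your true value is weakly dominant.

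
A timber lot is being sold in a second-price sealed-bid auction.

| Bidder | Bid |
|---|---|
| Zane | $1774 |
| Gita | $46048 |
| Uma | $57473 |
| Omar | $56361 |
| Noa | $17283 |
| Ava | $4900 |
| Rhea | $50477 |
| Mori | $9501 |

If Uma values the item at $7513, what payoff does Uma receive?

Highest bid: Uma at $57473, so Uma wins.
Second-highest bid: Omar at $56361 — that is the price the winner pays.
Uma's payoff = value − price = $7513 − $56361 = −$48848.

−$48848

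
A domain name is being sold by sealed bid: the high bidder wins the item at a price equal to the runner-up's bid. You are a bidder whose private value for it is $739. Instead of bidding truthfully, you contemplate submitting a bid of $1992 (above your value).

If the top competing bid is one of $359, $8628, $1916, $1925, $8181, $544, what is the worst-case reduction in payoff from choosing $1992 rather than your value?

$359: same outcome either way → loss $0.
$8628: same outcome either way → loss $0.
$1916: truthful gives $0, deviation gives −$1177 → loss $1177.
$1925: truthful gives $0, deviation gives −$1186 → loss $1186.
$8181: same outcome either way → loss $0.
$544: same outcome either way → loss $0.
Maximum loss: $1186.

$1186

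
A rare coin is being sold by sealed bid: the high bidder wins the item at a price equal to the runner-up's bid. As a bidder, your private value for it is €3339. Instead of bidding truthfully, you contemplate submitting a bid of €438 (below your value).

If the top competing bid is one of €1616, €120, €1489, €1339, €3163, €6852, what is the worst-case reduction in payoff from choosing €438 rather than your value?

€1616: truthful gives €1723, deviation gives €0 → loss €1723.
€120: same outcome either way → loss €0.
€1489: truthful gives €1850, deviation gives €0 → loss €1850.
€1339: truthful gives €2000, deviation gives €0 → loss €2000.
€3163: truthful gives €176, deviation gives €0 → loss €176.
€6852: same outcome either way → loss €0.
Maximum loss: €2000.

€2000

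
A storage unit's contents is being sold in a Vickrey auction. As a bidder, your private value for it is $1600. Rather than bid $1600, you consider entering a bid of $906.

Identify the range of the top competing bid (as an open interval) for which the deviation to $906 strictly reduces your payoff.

($906, $1600)

If the competing bid is below $906, both bids win at the same price — no difference.
If it is above $1600, both bids lose — no difference.
If it lies strictly between $906 and $1600, bidding your value wins at a price below your value (positive payoff) while bidding $906 loses (payoff 0).
So the deviation strictly hurts on the open interval ($906, $1600).
Truthful bidding weakly dominates here: raising your bid can only win items priced above your value, and lowering it can only forfeit items priced below.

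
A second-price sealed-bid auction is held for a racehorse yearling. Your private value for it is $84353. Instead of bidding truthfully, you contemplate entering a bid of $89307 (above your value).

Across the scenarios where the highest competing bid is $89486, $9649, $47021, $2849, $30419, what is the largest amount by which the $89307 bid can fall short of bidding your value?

$89486: same outcome either way → loss $0.
$9649: same outcome either way → loss $0.
$47021: same outcome either way → loss $0.
$2849: same outcome either way → loss $0.
$30419: same outcome either way → loss $0.
Maximum loss: $0.

$0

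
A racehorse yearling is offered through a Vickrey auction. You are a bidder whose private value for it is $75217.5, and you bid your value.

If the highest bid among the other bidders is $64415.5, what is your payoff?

$10802

Your bid $75217.5 exceeds the highest competing bid $64415.5, so you win.
In a second-price auction the winner pays the second-highest bid, $64415.5.
Payoff = value − price = $75217.5 − $64415.5 = $10802.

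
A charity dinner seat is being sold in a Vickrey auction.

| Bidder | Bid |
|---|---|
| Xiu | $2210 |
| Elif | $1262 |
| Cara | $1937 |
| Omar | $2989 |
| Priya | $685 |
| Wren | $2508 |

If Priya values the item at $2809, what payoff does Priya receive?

$0

Highest bid: Omar at $2989, so Omar wins.
Second-highest bid: Wren at $2508 — that is the price the winner pays.
Priya did not win, so Priya pays nothing and receives nothing: payoff $0.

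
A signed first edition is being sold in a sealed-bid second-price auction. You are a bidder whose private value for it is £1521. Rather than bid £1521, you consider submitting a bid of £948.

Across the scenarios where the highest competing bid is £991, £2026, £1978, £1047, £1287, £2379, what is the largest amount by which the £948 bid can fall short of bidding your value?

£991: truthful gives £530, deviation gives £0 → loss £530.
£2026: same outcome either way → loss £0.
£1978: same outcome either way → loss £0.
£1047: truthful gives £474, deviation gives £0 → loss £474.
£1287: truthful gives £234, deviation gives £0 → loss £234.
£2379: same outcome either way → loss £0.
Maximum loss: £530.

£530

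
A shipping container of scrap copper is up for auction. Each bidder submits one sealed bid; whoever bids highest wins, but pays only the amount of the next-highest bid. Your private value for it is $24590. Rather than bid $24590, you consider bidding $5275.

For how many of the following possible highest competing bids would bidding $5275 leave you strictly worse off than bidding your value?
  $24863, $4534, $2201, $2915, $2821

0

The deviation hurts exactly when the highest competing bid lies strictly between $5275 and $24590 — underbidding then forfeits a profitable win.
$24863: above both → same outcome either way.
$4534: below both → same outcome either way.
$2201: below both → same outcome either way.
$2915: below both → same outcome either way.
$2821: below both → same outcome either way.
Count: 0.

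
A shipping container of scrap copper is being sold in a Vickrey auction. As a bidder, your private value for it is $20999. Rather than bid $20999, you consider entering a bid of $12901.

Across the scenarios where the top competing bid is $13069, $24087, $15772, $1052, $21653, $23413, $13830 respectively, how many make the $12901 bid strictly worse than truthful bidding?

The deviation hurts exactly when the highest competing bid lies strictly between $12901 and $20999 — underbidding then forfeits a profitable win.
$13069: inside the interval → strictly worse (loss $7930).
$24087: above both → same outcome either way.
$15772: inside the interval → strictly worse (loss $5227).
$1052: below both → same outcome either way.
$21653: above both → same outcome either way.
$23413: above both → same outcome either way.
$13830: inside the interval → strictly worse (loss $7169).
Count: 3.

3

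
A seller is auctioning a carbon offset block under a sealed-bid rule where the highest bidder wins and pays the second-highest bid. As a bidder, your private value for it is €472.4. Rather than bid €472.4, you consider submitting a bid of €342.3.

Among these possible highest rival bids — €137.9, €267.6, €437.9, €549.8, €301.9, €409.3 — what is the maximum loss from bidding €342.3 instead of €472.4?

€137.9: same outcome either way → loss €0.
€267.6: same outcome either way → loss €0.
€437.9: truthful gives €34.5, deviation gives €0 → loss €34.5.
€549.8: same outcome either way → loss €0.
€301.9: same outcome either way → loss €0.
€409.3: truthful gives €63.1, deviation gives €0 → loss €63.1.
Maximum loss: €63.1.

€63.1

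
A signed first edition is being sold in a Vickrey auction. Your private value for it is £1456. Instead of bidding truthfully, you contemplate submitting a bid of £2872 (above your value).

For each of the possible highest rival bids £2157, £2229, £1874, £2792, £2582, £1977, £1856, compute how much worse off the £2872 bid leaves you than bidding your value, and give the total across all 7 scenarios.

The deviation costs you only when the competing bid falls strictly between £1456 and £2872; elsewhere both bids give the same outcome.
£2157: truthful payoff £0, deviation payoff −£701 → loss £701.
£2229: truthful payoff £0, deviation payoff −£773 → loss £773.
£1874: truthful payoff £0, deviation payoff −£418 → loss £418.
£2792: truthful payoff £0, deviation payoff −£1336 → loss £1336.
£2582: truthful payoff £0, deviation payoff −£1126 → loss £1126.
£1977: truthful payoff £0, deviation payoff −£521 → loss £521.
£1856: truthful payoff £0, deviation payoff −£400 → loss £400.
Total loss = £701 + £773 + £418 + £1336 + £1126 + £521 + £400 = £5275.
Truthful bidding weakly dominates here: raising your bid can only win items priced above your value, and lowering it can only forfeit items priced below.

£5275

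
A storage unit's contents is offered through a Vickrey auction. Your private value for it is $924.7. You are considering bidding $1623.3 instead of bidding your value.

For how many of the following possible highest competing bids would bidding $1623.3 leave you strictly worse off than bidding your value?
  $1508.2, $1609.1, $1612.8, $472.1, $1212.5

The deviation hurts exactly when the highest competing bid lies strictly between $924.7 and $1623.3 — overbidding then wins at a price above your value.
$1508.2: inside the interval → strictly worse (loss $583.5).
$1609.1: inside the interval → strictly worse (loss $684.4).
$1612.8: inside the interval → strictly worse (loss $688.1).
$472.1: below both → same outcome either way.
$1212.5: inside the interval → strictly worse (loss $287.8).
Count: 4.

4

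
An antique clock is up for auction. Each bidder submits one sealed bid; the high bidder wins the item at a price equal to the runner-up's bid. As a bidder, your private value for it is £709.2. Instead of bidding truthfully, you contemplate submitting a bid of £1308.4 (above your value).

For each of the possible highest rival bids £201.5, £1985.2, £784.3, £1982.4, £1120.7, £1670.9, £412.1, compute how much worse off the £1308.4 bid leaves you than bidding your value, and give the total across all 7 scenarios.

£486.6

The deviation costs you only when the competing bid falls strictly between £709.2 and £1308.4; elsewhere both bids give the same outcome.
£201.5: outcomes coincide → loss £0.
£1985.2: outcomes coincide → loss £0.
£784.3: truthful payoff £0, deviation payoff −£75.1 → loss £75.1.
£1982.4: outcomes coincide → loss £0.
£1120.7: truthful payoff £0, deviation payoff −£411.5 → loss £411.5.
£1670.9: outcomes coincide → loss £0.
£412.1: outcomes coincide → loss £0.
Total loss = £75.1 + £411.5 = £486.6.
In a second-price auction your bid sets only whether you win, not what you pay, so bidding your true value is weakly dominant.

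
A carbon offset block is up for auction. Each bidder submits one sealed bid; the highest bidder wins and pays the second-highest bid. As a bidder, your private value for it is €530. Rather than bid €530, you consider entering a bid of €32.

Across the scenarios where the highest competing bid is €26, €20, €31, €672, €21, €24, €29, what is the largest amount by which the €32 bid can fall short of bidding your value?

€26: same outcome either way → loss €0.
€20: same outcome either way → loss €0.
€31: same outcome either way → loss €0.
€672: same outcome either way → loss €0.
€21: same outcome either way → loss €0.
€24: same outcome either way → loss €0.
€29: same outcome either way → loss €0.
Maximum loss: €0.

€0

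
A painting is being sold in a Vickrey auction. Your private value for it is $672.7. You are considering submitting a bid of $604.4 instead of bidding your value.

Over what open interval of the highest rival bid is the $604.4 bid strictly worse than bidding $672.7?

($604.4, $672.7)

If the competing bid is below $604.4, both bids win at the same price — no difference.
If it is above $672.7, both bids lose — no difference.
If it lies strictly between $604.4 and $672.7, bidding your value wins at a price below your value (positive payoff) while bidding $604.4 loses (payoff 0).
So the deviation strictly hurts on the open interval ($604.4, $672.7).
Because the price is fixed by the runner-up's bid, deviating from your value can only change a good outcome into a bad one — never the reverse.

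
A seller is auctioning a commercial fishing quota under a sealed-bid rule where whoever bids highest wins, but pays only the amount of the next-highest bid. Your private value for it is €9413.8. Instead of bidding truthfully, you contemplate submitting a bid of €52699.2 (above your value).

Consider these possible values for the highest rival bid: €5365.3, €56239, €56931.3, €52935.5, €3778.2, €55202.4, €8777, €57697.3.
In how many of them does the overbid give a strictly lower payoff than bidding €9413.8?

0

The deviation hurts exactly when the highest competing bid lies strictly between €9413.8 and €52699.2 — overbidding then wins at a price above your value.
€5365.3: below both → same outcome either way.
€56239: above both → same outcome either way.
€56931.3: above both → same outcome either way.
€52935.5: above both → same outcome either way.
€3778.2: below both → same outcome either way.
€55202.4: above both → same outcome either way.
€8777: below both → same outcome either way.
€57697.3: above both → same outcome either way.
Count: 0.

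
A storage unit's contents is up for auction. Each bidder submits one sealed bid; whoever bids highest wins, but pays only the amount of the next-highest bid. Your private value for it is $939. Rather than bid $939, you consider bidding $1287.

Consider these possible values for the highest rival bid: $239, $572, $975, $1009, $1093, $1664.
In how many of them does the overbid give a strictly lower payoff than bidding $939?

The deviation hurts exactly when the highest competing bid lies strictly between $939 and $1287 — overbidding then wins at a price above your value.
$239: below both → same outcome either way.
$572: below both → same outcome either way.
$975: inside the interval → strictly worse (loss $36).
$1009: inside the interval → strictly worse (loss $70).
$1093: inside the interval → strictly worse (loss $154).
$1664: above both → same outcome either way.
Count: 3.

3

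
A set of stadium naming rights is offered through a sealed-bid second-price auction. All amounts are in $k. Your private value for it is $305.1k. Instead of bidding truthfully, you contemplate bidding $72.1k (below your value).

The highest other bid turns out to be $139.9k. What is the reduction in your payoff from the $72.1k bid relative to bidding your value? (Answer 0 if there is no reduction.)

$165.2k

Bidding your value $305.1k: you win (since $305.1k > $139.9k) and pay $139.9k. Payoff $165.2k.
Bidding $72.1k: you lose. Payoff $0k.
The competing bid $139.9k lies between your shaded bid and your value, so underbidding forfeits an item you could have won at a profitable price.
Loss from deviating = $165.2k − ($0k) = $165.2k.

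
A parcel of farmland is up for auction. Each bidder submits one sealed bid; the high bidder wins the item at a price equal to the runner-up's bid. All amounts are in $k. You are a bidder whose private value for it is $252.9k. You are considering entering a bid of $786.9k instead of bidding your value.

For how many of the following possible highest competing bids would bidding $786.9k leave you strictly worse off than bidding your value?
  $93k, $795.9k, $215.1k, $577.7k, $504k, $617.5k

The deviation hurts exactly when the highest competing bid lies strictly between $252.9k and $786.9k — overbidding then wins at a price above your value.
$93k: below both → same outcome either way.
$795.9k: above both → same outcome either way.
$215.1k: below both → same outcome either way.
$577.7k: inside the interval → strictly worse (loss $324.8k).
$504k: inside the interval → strictly worse (loss $251.1k).
$617.5k: inside the interval → strictly worse (loss $364.6k).
Count: 3.

3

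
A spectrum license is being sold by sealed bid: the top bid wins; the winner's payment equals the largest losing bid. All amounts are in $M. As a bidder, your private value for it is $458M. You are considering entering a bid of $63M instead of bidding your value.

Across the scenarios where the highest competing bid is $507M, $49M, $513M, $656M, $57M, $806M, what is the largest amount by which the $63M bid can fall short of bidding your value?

$507M: same outcome either way → loss $0M.
$49M: same outcome either way → loss $0M.
$513M: same outcome either way → loss $0M.
$656M: same outcome either way → loss $0M.
$57M: same outcome either way → loss $0M.
$806M: same outcome either way → loss $0M.
Maximum loss: $0M.

$0M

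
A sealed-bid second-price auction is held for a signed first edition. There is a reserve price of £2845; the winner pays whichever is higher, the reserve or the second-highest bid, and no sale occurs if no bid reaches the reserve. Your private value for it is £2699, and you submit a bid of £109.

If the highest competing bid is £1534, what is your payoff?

£0

Your bid £109 is below the highest competing bid £1534, so you lose. Payoff £0.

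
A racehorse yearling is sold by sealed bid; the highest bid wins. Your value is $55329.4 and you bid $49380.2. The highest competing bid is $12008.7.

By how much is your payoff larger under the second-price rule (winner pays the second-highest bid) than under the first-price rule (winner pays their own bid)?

$37371.5

You have the highest bid, so you win under either rule.
Second-price: pay $12008.7 → payoff $43320.7.
First-price: pay your own bid $49380.2 → payoff $5949.2.
Difference = $43320.7 − ($5949.2) = $37371.5.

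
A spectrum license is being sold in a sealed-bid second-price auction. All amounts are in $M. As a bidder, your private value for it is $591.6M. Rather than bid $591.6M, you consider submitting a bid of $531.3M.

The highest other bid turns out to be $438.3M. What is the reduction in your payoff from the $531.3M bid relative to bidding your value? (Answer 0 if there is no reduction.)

$0M

Bidding your value $591.6M: you win (since $591.6M > $438.3M) and pay $438.3M. Payoff $153.3M.
Bidding $531.3M: you win and pay $438.3M. Payoff $591.6M − $438.3M = $153.3M.
Difference = $153.3M − $153.3M = $0M; both bids lead to the same outcome because the competing bid is below both your value and your alternative bid.
In a second-price auction your bid sets only whether you win, not what you pay, so bidding your true value is weakly dominant.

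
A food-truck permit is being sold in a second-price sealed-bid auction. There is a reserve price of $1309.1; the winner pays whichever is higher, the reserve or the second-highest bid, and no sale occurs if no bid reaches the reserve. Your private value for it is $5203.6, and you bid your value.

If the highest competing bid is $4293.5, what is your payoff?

$910.1

Your bid $5203.6 is the highest and exceeds the reserve.
Price = max(second-highest bid, reserve) = max($4293.5, $1309.1) = $4293.5.
Payoff = $5203.6 − $4293.5 = $910.1.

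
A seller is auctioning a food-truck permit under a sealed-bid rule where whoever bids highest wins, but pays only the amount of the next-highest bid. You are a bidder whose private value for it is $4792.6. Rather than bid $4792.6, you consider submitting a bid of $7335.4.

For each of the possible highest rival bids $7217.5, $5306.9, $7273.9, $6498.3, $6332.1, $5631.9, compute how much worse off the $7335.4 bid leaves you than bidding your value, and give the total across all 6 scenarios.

$9505

The deviation costs you only when the competing bid falls strictly between $4792.6 and $7335.4; elsewhere both bids give the same outcome.
$7217.5: truthful payoff $0, deviation payoff −$2424.9 → loss $2424.9.
$5306.9: truthful payoff $0, deviation payoff −$514.3 → loss $514.3.
$7273.9: truthful payoff $0, deviation payoff −$2481.3 → loss $2481.3.
$6498.3: truthful payoff $0, deviation payoff −$1705.7 → loss $1705.7.
$6332.1: truthful payoff $0, deviation payoff −$1539.5 → loss $1539.5.
$5631.9: truthful payoff $0, deviation payoff −$839.3 → loss $839.3.
Total loss = $2424.9 + $514.3 + $2481.3 + $1705.7 + $1539.5 + $839.3 = $9505.
In a second-price auction your bid sets only whether you win, not what you pay, so bidding your true value is weakly dominant.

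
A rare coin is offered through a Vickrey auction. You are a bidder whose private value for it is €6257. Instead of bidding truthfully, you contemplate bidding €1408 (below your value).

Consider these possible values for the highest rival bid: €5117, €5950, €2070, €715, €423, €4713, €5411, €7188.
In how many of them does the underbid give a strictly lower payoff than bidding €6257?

The deviation hurts exactly when the highest competing bid lies strictly between €1408 and €6257 — underbidding then forfeits a profitable win.
€5117: inside the interval → strictly worse (loss €1140).
€5950: inside the interval → strictly worse (loss €307).
€2070: inside the interval → strictly worse (loss €4187).
€715: below both → same outcome either way.
€423: below both → same outcome either way.
€4713: inside the interval → strictly worse (loss €1544).
€5411: inside the interval → strictly worse (loss €846).
€7188: above both → same outcome either way.
Count: 5.

5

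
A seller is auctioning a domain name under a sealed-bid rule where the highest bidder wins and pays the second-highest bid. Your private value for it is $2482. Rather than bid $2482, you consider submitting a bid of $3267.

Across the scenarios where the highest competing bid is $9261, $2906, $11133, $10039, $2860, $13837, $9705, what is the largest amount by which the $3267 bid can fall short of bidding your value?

$424

$9261: same outcome either way → loss $0.
$2906: truthful gives $0, deviation gives −$424 → loss $424.
$11133: same outcome either way → loss $0.
$10039: same outcome either way → loss $0.
$2860: truthful gives $0, deviation gives −$378 → loss $378.
$13837: same outcome either way → loss $0.
$9705: same outcome either way → loss $0.
Maximum loss: $424.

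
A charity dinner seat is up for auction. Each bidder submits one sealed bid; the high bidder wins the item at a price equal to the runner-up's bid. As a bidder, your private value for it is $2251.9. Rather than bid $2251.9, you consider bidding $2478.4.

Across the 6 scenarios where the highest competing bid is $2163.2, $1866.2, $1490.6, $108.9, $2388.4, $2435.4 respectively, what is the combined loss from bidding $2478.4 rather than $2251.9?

The deviation costs you only when the competing bid falls strictly between $2251.9 and $2478.4; elsewhere both bids give the same outcome.
$2163.2: outcomes coincide → loss $0.
$1866.2: outcomes coincide → loss $0.
$1490.6: outcomes coincide → loss $0.
$108.9: outcomes coincide → loss $0.
$2388.4: truthful payoff $0, deviation payoff −$136.5 → loss $136.5.
$2435.4: truthful payoff $0, deviation payoff −$183.5 → loss $183.5.
Total loss = $136.5 + $183.5 = $320.
In a second-price auction your bid sets only whether you win, not what you pay, so bidding your true value is weakly dominant.

$320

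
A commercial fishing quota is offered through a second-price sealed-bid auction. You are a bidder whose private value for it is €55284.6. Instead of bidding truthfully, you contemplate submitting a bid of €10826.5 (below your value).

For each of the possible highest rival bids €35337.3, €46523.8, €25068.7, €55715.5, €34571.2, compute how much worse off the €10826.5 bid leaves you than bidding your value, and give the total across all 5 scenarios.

The deviation costs you only when the competing bid falls strictly between €10826.5 and €55284.6; elsewhere both bids give the same outcome.
€35337.3: truthful payoff €19947.3, deviation payoff €0 → loss €19947.3.
€46523.8: truthful payoff €8760.8, deviation payoff €0 → loss €8760.8.
€25068.7: truthful payoff €30215.9, deviation payoff €0 → loss €30215.9.
€55715.5: outcomes coincide → loss €0.
€34571.2: truthful payoff €20713.4, deviation payoff €0 → loss €20713.4.
Total loss = €19947.3 + €8760.8 + €30215.9 + €20713.4 = €79637.4.

€79637.4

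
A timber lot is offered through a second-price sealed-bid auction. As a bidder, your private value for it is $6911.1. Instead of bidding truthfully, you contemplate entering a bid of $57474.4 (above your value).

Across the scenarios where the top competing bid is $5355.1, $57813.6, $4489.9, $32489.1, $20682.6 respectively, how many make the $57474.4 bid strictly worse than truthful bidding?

2

The deviation hurts exactly when the highest competing bid lies strictly between $6911.1 and $57474.4 — overbidding then wins at a price above your value.
$5355.1: below both → same outcome either way.
$57813.6: above both → same outcome either way.
$4489.9: below both → same outcome either way.
$32489.1: inside the interval → strictly worse (loss $25578).
$20682.6: inside the interval → strictly worse (loss $13771.5).
Count: 2.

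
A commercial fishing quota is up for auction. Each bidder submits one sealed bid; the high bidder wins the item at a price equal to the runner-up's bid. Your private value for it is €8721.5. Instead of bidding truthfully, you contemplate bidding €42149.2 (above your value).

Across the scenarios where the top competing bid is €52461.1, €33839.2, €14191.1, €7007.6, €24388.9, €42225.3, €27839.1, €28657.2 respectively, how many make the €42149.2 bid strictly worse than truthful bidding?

The deviation hurts exactly when the highest competing bid lies strictly between €8721.5 and €42149.2 — overbidding then wins at a price above your value.
€52461.1: above both → same outcome either way.
€33839.2: inside the interval → strictly worse (loss €25117.7).
€14191.1: inside the interval → strictly worse (loss €5469.6).
€7007.6: below both → same outcome either way.
€24388.9: inside the interval → strictly worse (loss €15667.4).
€42225.3: above both → same outcome either way.
€27839.1: inside the interval → strictly worse (loss €19117.6).
€28657.2: inside the interval → strictly worse (loss €19935.7).
Count: 5.

5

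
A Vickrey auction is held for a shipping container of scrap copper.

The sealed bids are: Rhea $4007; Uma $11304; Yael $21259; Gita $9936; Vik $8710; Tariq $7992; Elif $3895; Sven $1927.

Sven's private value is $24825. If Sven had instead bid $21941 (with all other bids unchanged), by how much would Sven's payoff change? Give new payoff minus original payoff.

The highest bid among the other bidders is $21259; Sven's bid doesn't change that.
Original bid $1927: Sven is not highest (top rival bid is $21259); payoff $0.
Alternative bid $21941: Sven is highest, pays the top rival bid $21259; payoff $24825 − $21259 = $3566.
Change in payoff = $3566 − ($0) = $3566.

$3566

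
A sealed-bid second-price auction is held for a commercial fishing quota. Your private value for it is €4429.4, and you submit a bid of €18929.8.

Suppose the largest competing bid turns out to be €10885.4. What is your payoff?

Your bid €18929.8 exceeds the highest competing bid €10885.4, so you win.
In a second-price auction the winner pays the second-highest bid, €10885.4.
Payoff = value − price = €4429.4 − €10885.4 = −€6456.

−€6456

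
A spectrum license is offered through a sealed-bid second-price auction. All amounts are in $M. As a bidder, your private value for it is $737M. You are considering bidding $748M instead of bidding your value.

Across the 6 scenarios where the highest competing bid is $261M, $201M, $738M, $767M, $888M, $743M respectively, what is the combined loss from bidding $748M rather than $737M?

$7M

The deviation costs you only when the competing bid falls strictly between $737M and $748M; elsewhere both bids give the same outcome.
$261M: outcomes coincide → loss $0M.
$201M: outcomes coincide → loss $0M.
$738M: truthful payoff $0M, deviation payoff −$1M → loss $1M.
$767M: outcomes coincide → loss $0M.
$888M: outcomes coincide → loss $0M.
$743M: truthful payoff $0M, deviation payoff −$6M → loss $6M.
Total loss = $1M + $6M = $7M.
Truthful bidding weakly dominates here: raising your bid can only win items priced above your value, and lowering it can only forfeit items priced below.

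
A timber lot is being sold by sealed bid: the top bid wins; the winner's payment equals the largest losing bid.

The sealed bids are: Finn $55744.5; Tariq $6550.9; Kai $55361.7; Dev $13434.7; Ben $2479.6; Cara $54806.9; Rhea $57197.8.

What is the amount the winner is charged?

$55744.5

Highest bid: Rhea at $57197.8, so Rhea wins.
Second-highest bid: Finn at $55744.5 — that is the price the winner pays.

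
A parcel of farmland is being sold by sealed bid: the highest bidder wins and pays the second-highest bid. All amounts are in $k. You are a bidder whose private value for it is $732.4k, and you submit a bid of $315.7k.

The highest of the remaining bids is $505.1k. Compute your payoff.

Your bid $315.7k is below the highest competing bid $505.1k, so you lose.
A losing bidder pays nothing and receives nothing: payoff = $0k.

$0k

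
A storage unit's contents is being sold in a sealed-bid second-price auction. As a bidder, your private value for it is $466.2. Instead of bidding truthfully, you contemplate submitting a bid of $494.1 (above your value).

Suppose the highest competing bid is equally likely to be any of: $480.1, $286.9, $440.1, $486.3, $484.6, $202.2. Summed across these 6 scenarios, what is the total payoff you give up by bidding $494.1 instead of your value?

The deviation costs you only when the competing bid falls strictly between $466.2 and $494.1; elsewhere both bids give the same outcome.
$480.1: truthful payoff $0, deviation payoff −$13.9 → loss $13.9.
$286.9: outcomes coincide → loss $0.
$440.1: outcomes coincide → loss $0.
$486.3: truthful payoff $0, deviation payoff −$20.1 → loss $20.1.
$484.6: truthful payoff $0, deviation payoff −$18.4 → loss $18.4.
$202.2: outcomes coincide → loss $0.
Total loss = $13.9 + $20.1 + $18.4 = $52.4.

$52.4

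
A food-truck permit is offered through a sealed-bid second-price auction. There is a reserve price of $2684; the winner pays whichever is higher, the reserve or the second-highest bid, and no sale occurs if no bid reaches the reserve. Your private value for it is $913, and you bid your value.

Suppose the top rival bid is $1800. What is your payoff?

$0

Your bid $913 is below the highest competing bid $1800, so you lose. Payoff $0.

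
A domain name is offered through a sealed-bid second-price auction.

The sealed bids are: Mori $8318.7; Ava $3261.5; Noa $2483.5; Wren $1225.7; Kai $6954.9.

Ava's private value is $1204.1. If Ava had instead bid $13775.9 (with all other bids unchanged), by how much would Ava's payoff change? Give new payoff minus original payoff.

−$7114.6

The highest bid among the other bidders is $8318.7; Ava's bid doesn't change that.
Original bid $3261.5: Ava is not highest (top rival bid is $8318.7); payoff $0.
Alternative bid $13775.9: Ava is highest, pays the top rival bid $8318.7; payoff $1204.1 − $8318.7 = −$7114.6.
Change in payoff = −$7114.6 − ($0) = −$7114.6.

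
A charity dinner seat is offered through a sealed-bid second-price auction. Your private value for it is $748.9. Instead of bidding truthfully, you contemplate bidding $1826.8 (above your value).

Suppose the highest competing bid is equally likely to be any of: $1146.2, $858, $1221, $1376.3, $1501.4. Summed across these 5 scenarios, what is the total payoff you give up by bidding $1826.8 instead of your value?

The deviation costs you only when the competing bid falls strictly between $748.9 and $1826.8; elsewhere both bids give the same outcome.
$1146.2: truthful payoff $0, deviation payoff −$397.3 → loss $397.3.
$858: truthful payoff $0, deviation payoff −$109.1 → loss $109.1.
$1221: truthful payoff $0, deviation payoff −$472.1 → loss $472.1.
$1376.3: truthful payoff $0, deviation payoff −$627.4 → loss $627.4.
$1501.4: truthful payoff $0, deviation payoff −$752.5 → loss $752.5.
Total loss = $397.3 + $109.1 + $472.1 + $627.4 + $752.5 = $2358.4.

$2358.4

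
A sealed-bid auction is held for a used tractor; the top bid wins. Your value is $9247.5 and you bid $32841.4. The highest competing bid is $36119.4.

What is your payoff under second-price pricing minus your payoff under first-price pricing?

$0

Your bid $32841.4 is below $36119.4, so you lose under either rule.
Payoff is $0 in both cases; difference = $0.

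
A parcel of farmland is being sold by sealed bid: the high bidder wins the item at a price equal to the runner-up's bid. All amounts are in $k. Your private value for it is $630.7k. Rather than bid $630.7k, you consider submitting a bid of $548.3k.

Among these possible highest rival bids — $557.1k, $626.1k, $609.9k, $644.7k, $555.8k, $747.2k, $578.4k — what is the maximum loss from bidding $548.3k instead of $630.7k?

$557.1k: truthful gives $73.6k, deviation gives $0k → loss $73.6k.
$626.1k: truthful gives $4.6k, deviation gives $0k → loss $4.6k.
$609.9k: truthful gives $20.8k, deviation gives $0k → loss $20.8k.
$644.7k: same outcome either way → loss $0k.
$555.8k: truthful gives $74.9k, deviation gives $0k → loss $74.9k.
$747.2k: same outcome either way → loss $0k.
$578.4k: truthful gives $52.3k, deviation gives $0k → loss $52.3k.
Maximum loss: $74.9k.

$74.9k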